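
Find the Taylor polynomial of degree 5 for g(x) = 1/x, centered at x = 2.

-(x - 2)^5/64 + (x - 2)^4/32 - (x - 2)^3/16 + (x - 2)^2/8 - (x - 2)/4 + 1/2

g(2) = 1/2
g′(2) = -1/4
g′′(2) = 1/4
g′′′(2) = -3/8
g^(4)(2) = 3/4
g^(5)(2) = -15/8
Dividing each by k! gives the coefficients c_0, ..., c_5.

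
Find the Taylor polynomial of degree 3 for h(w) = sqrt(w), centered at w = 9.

(w - 9)^3/3888 - (w - 9)^2/216 + (w - 9)/6 + 3

Differentiate repeatedly and evaluate at the center.
h(9) = 3
h′(9) = 1/6
h′′(9) = -1/108
h′′′(9) = 1/648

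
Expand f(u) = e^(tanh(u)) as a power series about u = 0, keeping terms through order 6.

97*u^6/720 - u^5/40 - 7*u^4/24 - u^3/6 + u^2/2 + u + 1

Let u equal the inner series; expand the outer function in u and truncate.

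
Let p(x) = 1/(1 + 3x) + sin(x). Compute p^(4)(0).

1944

Add the two expansions coefficient-wise.
From the series, [x^4] p = 81; multiply by 4! = 24 to get 1944.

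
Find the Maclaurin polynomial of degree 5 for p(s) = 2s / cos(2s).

Invert the denominator's series and multiply.
p(0) = 0
p′(0) = 2
p′′(0) = 0
p′′′(0) = 24
p^(4)(0) = 0
p^(5)(0) = 800
Dividing each by k! gives the coefficients c_0, ..., c_5.

20*s^5/3 + 4*s^3 + 2*s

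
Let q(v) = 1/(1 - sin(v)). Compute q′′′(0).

Substitute the inner expansion into the outer series and collect powers.
The coefficient of v^3 in the expansion is 5/6, so q′′′(0) = 3! * (5/6) = 5.

5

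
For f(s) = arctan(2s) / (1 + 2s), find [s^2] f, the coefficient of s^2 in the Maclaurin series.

Write out both Maclaurin series and multiply, keeping only the needed powers.
[s^0] = 0;  [s^1] = 2;  [s^2] = -4.

-4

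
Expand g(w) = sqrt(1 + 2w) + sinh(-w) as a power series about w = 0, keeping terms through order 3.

w^3/3 - w^2/2 + 1

Add the two expansions coefficient-wise.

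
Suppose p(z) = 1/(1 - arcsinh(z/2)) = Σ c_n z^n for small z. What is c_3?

5/48

Let u equal the inner series; expand the outer function in u and truncate.
[z^0] = 1;  [z^1] = 1/2;  [z^2] = 1/4;  [z^3] = 5/48.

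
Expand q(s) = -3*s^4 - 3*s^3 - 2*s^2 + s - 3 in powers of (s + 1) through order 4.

Compute the successive derivatives at the expansion point and divide by k!.
q(-1) = -6
q′(-1) = 8
q′′(-1) = -22
q′′′(-1) = 54
q^(4)(-1) = -72

-3*(s + 1)^4 + 9*(s + 1)^3 - 11*(s + 1)^2 + 8*(s + 1) - 6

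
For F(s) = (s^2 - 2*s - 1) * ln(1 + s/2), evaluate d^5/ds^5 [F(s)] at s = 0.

8

Shift and add copies of the series according to the polynomial's terms.
The coefficient of s^5 in the expansion is 1/15, so F^(5)(0) = 5! * (1/15) = 8.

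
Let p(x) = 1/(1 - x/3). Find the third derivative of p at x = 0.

2/9

Apply the Taylor formula c_k = f^(k)(a)/k!.
From the series, [x^3] p = 1/27; multiply by 3! = 6 to get 2/9.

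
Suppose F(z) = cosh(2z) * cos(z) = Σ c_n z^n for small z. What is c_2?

3/2

Write out both Maclaurin series and multiply, keeping only the needed powers.
F(0) = 1
F′(0) = 0
F′′(0) = 3
So c_2 = F′′(0)/2! = 3/2.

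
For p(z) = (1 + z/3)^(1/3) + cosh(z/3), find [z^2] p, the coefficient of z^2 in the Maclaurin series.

Expand each term separately and add.

7/162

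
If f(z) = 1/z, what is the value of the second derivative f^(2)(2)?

Compute the successive derivatives at the expansion point and divide by k!.
The coefficient of (z - 2)^2 in the expansion is 1/8, so f′′(2) = 2! * (1/8) = 1/4.

1/4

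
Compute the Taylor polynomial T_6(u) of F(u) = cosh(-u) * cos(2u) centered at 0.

13*u^6/80 - 7*u^4/24 - 3*u^2/2 + 1

Write out both Maclaurin series and multiply, keeping only the needed powers.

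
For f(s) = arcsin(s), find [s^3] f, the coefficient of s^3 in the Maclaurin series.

[s^0] = 0;  [s^1] = 1;  [s^2] = 0;  [s^3] = 1/6.

1/6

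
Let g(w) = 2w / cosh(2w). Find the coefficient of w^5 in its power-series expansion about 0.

Divide the numerator series by the denominator series (power-series long division).

20/3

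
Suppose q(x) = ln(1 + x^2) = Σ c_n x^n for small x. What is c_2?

q(0) = 0
q′(0) = 0
q′′(0) = 2
The Taylor polynomial is Σ q^(k)(0)/k! · x^k.

1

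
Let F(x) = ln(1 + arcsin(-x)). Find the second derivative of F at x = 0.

Plug the Maclaurin series of the inner function into that of the outer and collect terms.
From the series, [x^2] F = -1/2; multiply by 2! = 2 to get -1.

-1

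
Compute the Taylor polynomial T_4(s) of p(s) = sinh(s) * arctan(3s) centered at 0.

-17*s^4/2 + 3*s^2

Multiply the two series term by term and collect like powers.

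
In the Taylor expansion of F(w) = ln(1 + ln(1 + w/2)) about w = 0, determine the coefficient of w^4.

-35/384

Plug the Maclaurin series of the inner function into that of the outer and collect terms.
[w^0] = 0;  [w^1] = 1/2;  [w^2] = -1/4;  [w^3] = 7/48;  [w^4] = -35/384.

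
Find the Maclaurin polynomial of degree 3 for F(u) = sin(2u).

-4*u^3/3 + 2*u

F(0) = 0
F′(0) = 2
F′′(0) = 0
F′′′(0) = -8
Dividing each by k! gives the coefficients c_0, ..., c_3.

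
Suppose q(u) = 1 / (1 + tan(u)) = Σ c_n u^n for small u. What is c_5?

-32/15

Use the geometric series for the reciprocal, then substitute.
[u^0] = 1;  [u^1] = -1;  [u^2] = 1;  [u^3] = -4/3;  [u^4] = 5/3;  [u^5] = -32/15.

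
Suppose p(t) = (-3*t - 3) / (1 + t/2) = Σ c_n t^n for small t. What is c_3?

Distribute the polynomial across the series and collect like powers.
[t^0] = -3;  [t^1] = -3/2;  [t^2] = 3/4;  [t^3] = -3/8.
So c_3 = p′′′(0)/3! = -3/8.

-3/8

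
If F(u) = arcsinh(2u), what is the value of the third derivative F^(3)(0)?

-8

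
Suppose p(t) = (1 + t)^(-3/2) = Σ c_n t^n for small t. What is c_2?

p(0) = 1
p′(0) = -3/2
p′′(0) = 15/4
So c_2 = p′′(0)/2! = 15/8.

15/8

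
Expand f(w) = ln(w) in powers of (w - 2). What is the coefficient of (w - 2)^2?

-1/8

f(2) = ln(2)
f′(2) = 1/2
f′′(2) = -1/4
Then c_k = f^(k)(2)/k! gives each Taylor coefficient.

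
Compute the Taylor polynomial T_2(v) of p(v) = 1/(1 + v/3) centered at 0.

Differentiate repeatedly and evaluate at the center.
[v^0] = 1;  [v^1] = -1/3;  [v^2] = 1/9.

v^2/9 - v/3 + 1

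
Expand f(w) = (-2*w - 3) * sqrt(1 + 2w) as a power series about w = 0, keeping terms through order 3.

Shift and add copies of the series according to the polynomial's terms.
f(0) = -3
f′(0) = -5
f′′(0) = -1
f′′′(0) = -3

-w^3/2 - w^2/2 - 5*w - 3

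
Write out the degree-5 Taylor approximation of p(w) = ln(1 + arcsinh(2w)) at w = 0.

Plug the Maclaurin series of the inner function into that of the outer and collect terms.
p(0) = 0
p′(0) = 2
p′′(0) = -4
p′′′(0) = 8
p^(4)(0) = -32
p^(5)(0) = 416
Dividing each by k! gives the coefficients c_0, ..., c_5.

52*w^5/15 - 4*w^4/3 + 4*w^3/3 - 2*w^2 + 2*w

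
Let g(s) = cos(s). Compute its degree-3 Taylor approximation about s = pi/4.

g(pi/4) = sqrt(2)/2
g′(pi/4) = -sqrt(2)/2
g′′(pi/4) = -sqrt(2)/2
g′′′(pi/4) = sqrt(2)/2
The Taylor polynomial is Σ g^(k)(pi/4)/k! · (s - pi/4)^k.

sqrt(2)*(s - pi/4)^3/12 - sqrt(2)*(s - pi/4)^2/4 - sqrt(2)*(s - pi/4)/2 + sqrt(2)/2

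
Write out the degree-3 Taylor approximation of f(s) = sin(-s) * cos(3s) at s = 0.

14*s^3/3 - s

Write out both Maclaurin series and multiply, keeping only the needed powers.
[s^0] = 0;  [s^1] = -1;  [s^2] = 0;  [s^3] = 14/3.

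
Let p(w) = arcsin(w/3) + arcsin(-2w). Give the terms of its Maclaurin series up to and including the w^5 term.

-1555*w^5/648 - 215*w^3/162 - 5*w/3

Combine the two series term by term.
[w^0] = 0;  [w^1] = -5/3;  [w^2] = 0;  [w^3] = -215/162;  [w^4] = 0;  [w^5] = -1555/648.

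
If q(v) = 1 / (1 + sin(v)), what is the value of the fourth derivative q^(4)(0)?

Write 1/(1+u) = 1 - u + u^2 - u^3 + ... and substitute the series for u.
From the series, [v^4] q = 2/3; multiply by 4! = 24 to get 16.

16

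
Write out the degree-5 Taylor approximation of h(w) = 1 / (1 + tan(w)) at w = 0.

-32*w^5/15 + 5*w^4/3 - 4*w^3/3 + w^2 - w + 1

Use the geometric series for the reciprocal, then substitute.
h(0) = 1
h′(0) = -1
h′′(0) = 2
h′′′(0) = -8
h^(4)(0) = 40
h^(5)(0) = -256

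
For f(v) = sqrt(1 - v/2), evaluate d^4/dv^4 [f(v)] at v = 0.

-15/256

The coefficient of v^4 in the expansion is -5/2048, so f^(4)(0) = 4! * (-5/2048) = -15/256.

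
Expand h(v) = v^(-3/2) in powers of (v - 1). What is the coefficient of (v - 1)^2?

15/8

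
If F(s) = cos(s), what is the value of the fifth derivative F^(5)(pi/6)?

The coefficient of (s - pi/6)^5 in the expansion is -1/240, so F^(5)(pi/6) = 5! * (-1/240) = -1/2.

-1/2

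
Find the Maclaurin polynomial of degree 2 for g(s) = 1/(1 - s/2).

[s^0] = 1;  [s^1] = 1/2;  [s^2] = 1/4.

s^2/4 + s/2 + 1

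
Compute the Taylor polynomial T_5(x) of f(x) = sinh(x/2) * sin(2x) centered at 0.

Expand each factor separately, then convolve coefficients.
f(0) = 0
f′(0) = 0
f′′(0) = 2
f′′′(0) = 0
f^(4)(0) = -15
f^(5)(0) = 0
The Taylor polynomial is Σ f^(k)(0)/k! · x^k.

-5*x^4/8 + x^2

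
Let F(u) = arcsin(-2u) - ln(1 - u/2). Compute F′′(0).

1/4

Add the two expansions coefficient-wise.
The coefficient of u^2 in the expansion is 1/8, so F′′(0) = 2! * (1/8) = 1/4.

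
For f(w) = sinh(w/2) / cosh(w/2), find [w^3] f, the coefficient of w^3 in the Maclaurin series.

-1/24

Divide the numerator series by the denominator series (power-series long division).
[w^0] = 0;  [w^1] = 1/2;  [w^2] = 0;  [w^3] = -1/24.
So c_3 = f′′′(0)/3! = -1/24.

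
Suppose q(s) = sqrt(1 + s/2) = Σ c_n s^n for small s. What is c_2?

-1/32

Compute the successive derivatives at the expansion point and divide by k!.
q(0) = 1
q′(0) = 1/4
q′′(0) = -1/16
Then c_k = q^(k)(0)/k! gives each Taylor coefficient.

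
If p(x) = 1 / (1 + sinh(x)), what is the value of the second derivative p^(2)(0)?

2

Expand as Σ (-1)^k u^k with u equal to the inner function's series.
The coefficient of x^2 in the expansion is 1, so p′′(0) = 2! * (1) = 2.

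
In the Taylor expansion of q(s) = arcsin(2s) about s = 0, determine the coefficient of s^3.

Differentiate repeatedly and evaluate at the center.
q(0) = 0
q′(0) = 2
q′′(0) = 0
q′′′(0) = 8
So c_3 = q′′′(0)/3! = 4/3.

4/3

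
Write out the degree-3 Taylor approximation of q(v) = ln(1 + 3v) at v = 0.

9*v^3 - 9*v^2/2 + 3*v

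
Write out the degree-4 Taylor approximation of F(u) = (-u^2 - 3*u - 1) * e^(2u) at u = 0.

Shift and add copies of the series according to the polynomial's terms.
[u^0] = -1;  [u^1] = -5;  [u^2] = -9;  [u^3] = -28/3;  [u^4] = -20/3.

-20*u^4/3 - 28*u^3/3 - 9*u^2 - 5*u - 1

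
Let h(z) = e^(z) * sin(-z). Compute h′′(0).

Take the Cauchy product of the two expansions.
From the series, [z^2] h = -1; multiply by 2! = 2 to get -2.

-2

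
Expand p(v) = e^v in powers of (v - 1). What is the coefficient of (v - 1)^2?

p(1) = e
p′(1) = e
p′′(1) = e
Dividing each by k! gives the coefficients c_0, ..., c_2.

e/2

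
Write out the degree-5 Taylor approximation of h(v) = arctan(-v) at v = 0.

h(0) = 0
h′(0) = -1
h′′(0) = 0
h′′′(0) = 2
h^(4)(0) = 0
h^(5)(0) = -24

-v^5/5 + v^3/3 - v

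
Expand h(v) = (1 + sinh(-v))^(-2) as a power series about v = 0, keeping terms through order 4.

6*v^4 + 13*v^3/3 + 3*v^2 + 2*v + 1

Plug the Maclaurin series of the inner function into that of the outer and collect terms.
h(0) = 1
h′(0) = 2
h′′(0) = 6
h′′′(0) = 26
h^(4)(0) = 144
Dividing each by k! gives the coefficients c_0, ..., c_4.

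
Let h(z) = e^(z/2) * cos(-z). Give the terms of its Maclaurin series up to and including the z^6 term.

13*z^6/5120 + 41*z^5/3840 - 7*z^4/384 - 11*z^3/48 - 3*z^2/8 + z/2 + 1

Take the Cauchy product of the two expansions.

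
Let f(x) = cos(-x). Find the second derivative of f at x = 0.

From the series, [x^2] f = -1/2; multiply by 2! = 2 to get -1.

-1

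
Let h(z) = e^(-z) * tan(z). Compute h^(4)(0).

Take the Cauchy product of the two expansions.
The coefficient of z^4 in the expansion is -1/2, so h^(4)(0) = 4! * (-1/2) = -12.

-12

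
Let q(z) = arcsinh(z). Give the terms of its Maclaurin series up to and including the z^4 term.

-z^3/6 + z

Apply the Taylor formula c_k = f^(k)(a)/k!.
[z^0] = 0;  [z^1] = 1;  [z^2] = 0;  [z^3] = -1/6;  [z^4] = 0.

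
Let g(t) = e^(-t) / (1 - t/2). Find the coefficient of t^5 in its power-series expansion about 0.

1/480

Take the Cauchy product of the two expansions.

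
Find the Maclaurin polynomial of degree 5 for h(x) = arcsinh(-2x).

h(0) = 0
h′(0) = -2
h′′(0) = 0
h′′′(0) = 8
h^(4)(0) = 0
h^(5)(0) = -288
Then c_k = h^(k)(0)/k! gives each Taylor coefficient.

-12*x^5/5 + 4*x^3/3 - 2*x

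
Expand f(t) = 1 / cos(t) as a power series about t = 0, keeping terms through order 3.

t^2/2 + 1

Invert the denominator's series and multiply.
f(0) = 1
f′(0) = 0
f′′(0) = 1
f′′′(0) = 0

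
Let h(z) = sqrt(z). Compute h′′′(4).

Use the known series and substitute for the argument.
The coefficient of (z - 4)^3 in the expansion is 1/512, so h′′′(4) = 3! * (1/512) = 3/256.

3/256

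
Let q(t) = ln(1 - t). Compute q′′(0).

-1

Compute the successive derivatives at the expansion point and divide by k!.
From the series, [t^2] q = -1/2; multiply by 2! = 2 to get -1.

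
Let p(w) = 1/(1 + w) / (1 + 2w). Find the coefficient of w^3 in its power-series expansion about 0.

-15

Expand each factor separately, then convolve coefficients.
p(0) = 1
p′(0) = -3
p′′(0) = 14
p′′′(0) = -90
So c_3 = p′′′(0)/3! = -15.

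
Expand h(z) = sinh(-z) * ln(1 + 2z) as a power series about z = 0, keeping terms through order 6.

Multiply the two series term by term and collect like powers.
h(0) = 0
h′(0) = 0
h′′(0) = -4
h′′′(0) = 12
h^(4)(0) = -72
h^(5)(0) = 520
h^(6)(0) = -4940

-247*z^6/36 + 13*z^5/3 - 3*z^4 + 2*z^3 - 2*z^2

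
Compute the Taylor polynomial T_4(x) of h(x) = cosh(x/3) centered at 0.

Apply the Taylor formula c_k = f^(k)(a)/k!.
h(0) = 1
h′(0) = 0
h′′(0) = 1/9
h′′′(0) = 0
h^(4)(0) = 1/81

x^4/1944 + x^2/18 + 1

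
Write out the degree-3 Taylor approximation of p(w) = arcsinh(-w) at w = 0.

w^3/6 - w

[w^0] = 0;  [w^1] = -1;  [w^2] = 0;  [w^3] = 1/6.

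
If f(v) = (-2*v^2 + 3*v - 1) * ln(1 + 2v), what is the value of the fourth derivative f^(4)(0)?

384

Distribute the polynomial across the series and collect like powers.
The coefficient of v^4 in the expansion is 16, so f^(4)(0) = 4! * (16) = 384.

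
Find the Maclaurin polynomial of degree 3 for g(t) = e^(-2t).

Compute the successive derivatives at the expansion point and divide by k!.
g(0) = 1
g′(0) = -2
g′′(0) = 4
g′′′(0) = -8

-4*t^3/3 + 2*t^2 - 2*t + 1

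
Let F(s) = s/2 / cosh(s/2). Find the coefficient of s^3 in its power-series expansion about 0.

-1/16

Invert the denominator's series and multiply.
F(0) = 0
F′(0) = 1/2
F′′(0) = 0
F′′′(0) = -3/8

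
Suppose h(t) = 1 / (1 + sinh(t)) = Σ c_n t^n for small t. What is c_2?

Write 1/(1+u) = 1 - u + u^2 - u^3 + ... and substitute the series for u.
[t^0] = 1;  [t^1] = -1;  [t^2] = 1.

1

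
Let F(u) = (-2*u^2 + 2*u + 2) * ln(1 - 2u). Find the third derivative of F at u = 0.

Multiply each power in the prefactor through the base expansion.
From the series, [u^3] F = -16/3; multiply by 3! = 6 to get -32.

-32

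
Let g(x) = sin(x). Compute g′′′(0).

Use the known series and substitute for the argument.
The coefficient of x^3 in the expansion is -1/6, so g′′′(0) = 3! * (-1/6) = -1.

-1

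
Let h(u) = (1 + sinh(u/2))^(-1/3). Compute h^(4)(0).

53/162

Plug the Maclaurin series of the inner function into that of the outer and collect terms.
From the series, [u^4] h = 53/3888; multiply by 4! = 24 to get 53/162.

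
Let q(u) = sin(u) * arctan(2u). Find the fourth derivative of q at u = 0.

-72

Take the Cauchy product of the two expansions.
From the series, [u^4] q = -3; multiply by 4! = 24 to get -72.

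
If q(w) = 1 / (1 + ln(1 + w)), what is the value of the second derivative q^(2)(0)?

3

Use the geometric series for the reciprocal, then substitute.
The coefficient of w^2 in the expansion is 3/2, so q′′(0) = 2! * (3/2) = 3.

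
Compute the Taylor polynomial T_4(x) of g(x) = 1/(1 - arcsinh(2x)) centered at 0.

Compose series: expand the inner function first, then feed it into the outer expansion.
[x^0] = 1;  [x^1] = 2;  [x^2] = 4;  [x^3] = 20/3;  [x^4] = 32/3.

32*x^4/3 + 20*x^3/3 + 4*x^2 + 2*x + 1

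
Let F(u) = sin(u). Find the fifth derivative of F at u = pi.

-1

Apply the Taylor formula c_k = f^(k)(a)/k!.
The coefficient of (u - pi)^5 in the expansion is -1/120, so F^(5)(pi) = 5! * (-1/120) = -1.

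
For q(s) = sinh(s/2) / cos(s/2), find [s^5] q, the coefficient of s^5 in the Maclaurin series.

3/320

Write the quotient as an unknown series and match coefficients against numerator = denominator · series.
[s^0] = 0;  [s^1] = 1/2;  [s^2] = 0;  [s^3] = 1/12;  [s^4] = 0;  [s^5] = 3/320.
So c_5 = q^(5)(0)/5! = 3/320.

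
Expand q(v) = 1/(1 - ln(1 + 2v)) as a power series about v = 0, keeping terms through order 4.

8*v^4/3 + 8*v^3/3 + 2*v^2 + 2*v + 1

Substitute the inner expansion into the outer series and collect powers.
q(0) = 1
q′(0) = 2
q′′(0) = 4
q′′′(0) = 16
q^(4)(0) = 64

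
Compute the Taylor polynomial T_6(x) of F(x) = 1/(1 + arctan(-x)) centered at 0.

8*x^6/45 + x^5/5 + x^4/3 + 2*x^3/3 + x^2 + x + 1

Plug the Maclaurin series of the inner function into that of the outer and collect terms.
F(0) = 1
F′(0) = 1
F′′(0) = 2
F′′′(0) = 4
F^(4)(0) = 8
F^(5)(0) = 24
F^(6)(0) = 128
The Taylor polynomial is Σ F^(k)(0)/k! · x^k.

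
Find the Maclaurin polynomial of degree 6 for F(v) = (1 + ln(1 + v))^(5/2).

Substitute the inner expansion into the outer series and collect powers.
[v^0] = 1;  [v^1] = 5/2;  [v^2] = 5/8;  [v^3] = -35/48;  [v^4] = 75/128;  [v^5] = -109/256;  [v^6] = 859/3072.

859*v^6/3072 - 109*v^5/256 + 75*v^4/128 - 35*v^3/48 + 5*v^2/8 + 5*v/2 + 1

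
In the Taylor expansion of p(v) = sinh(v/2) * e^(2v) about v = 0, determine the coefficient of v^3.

49/48

Expand each factor separately, then convolve coefficients.
p(0) = 0
p′(0) = 1/2
p′′(0) = 2
p′′′(0) = 49/8
So c_3 = p′′′(0)/3! = 49/48.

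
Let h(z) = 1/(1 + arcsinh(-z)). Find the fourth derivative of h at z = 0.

Substitute the inner expansion into the outer series and collect powers.
The coefficient of z^4 in the expansion is 2/3, so h^(4)(0) = 4! * (2/3) = 16.

16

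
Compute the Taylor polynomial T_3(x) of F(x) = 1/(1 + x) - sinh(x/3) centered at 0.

Expand each term separately and add.
[x^0] = 1;  [x^1] = -4/3;  [x^2] = 1;  [x^3] = -163/162.

-163*x^3/162 + x^2 - 4*x/3 + 1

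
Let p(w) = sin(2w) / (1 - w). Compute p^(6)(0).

Multiply the numerator's expansion by the denominator's geometric series.
The coefficient of w^6 in the expansion is 14/15, so p^(6)(0) = 6! * (14/15) = 672.

672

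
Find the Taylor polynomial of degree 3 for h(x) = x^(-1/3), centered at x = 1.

h(1) = 1
h′(1) = -1/3
h′′(1) = 4/9
h′′′(1) = -28/27

-14*(x - 1)^3/81 + 2*(x - 1)^2/9 - (x - 1)/3 + 1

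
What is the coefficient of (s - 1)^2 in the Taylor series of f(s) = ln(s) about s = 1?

-1/2

[(s - 1)^0] = 0;  [(s - 1)^1] = 1;  [(s - 1)^2] = -1/2.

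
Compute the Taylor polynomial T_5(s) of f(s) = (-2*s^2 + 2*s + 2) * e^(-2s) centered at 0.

Distribute the polynomial across the series and collect like powers.
[s^0] = 2;  [s^1] = -2;  [s^2] = -2;  [s^3] = 16/3;  [s^4] = -16/3;  [s^5] = 52/15.

52*s^5/15 - 16*s^4/3 + 16*s^3/3 - 2*s^2 - 2*s + 2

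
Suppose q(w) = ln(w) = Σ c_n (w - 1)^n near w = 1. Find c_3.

1/3

Differentiate repeatedly and evaluate at the center.
q(1) = 0
q′(1) = 1
q′′(1) = -1
q′′′(1) = 2
So c_3 = q′′′(1)/3! = 1/3.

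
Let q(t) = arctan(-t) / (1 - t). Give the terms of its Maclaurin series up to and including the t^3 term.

Multiply the two series term by term and collect like powers.

-2*t^3/3 - t^2 - t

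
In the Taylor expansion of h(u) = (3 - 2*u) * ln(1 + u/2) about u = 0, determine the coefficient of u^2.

Shift and add copies of the series according to the polynomial's terms.
So c_2 = h′′(0)/2! = -11/8.

-11/8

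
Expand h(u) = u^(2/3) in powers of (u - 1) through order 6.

Differentiate repeatedly and evaluate at the center.
h(1) = 1
h′(1) = 2/3
h′′(1) = -2/9
h′′′(1) = 8/27
h^(4)(1) = -56/81
h^(5)(1) = 560/243
h^(6)(1) = -7280/729

-91*(u - 1)^6/6561 + 14*(u - 1)^5/729 - 7*(u - 1)^4/243 + 4*(u - 1)^3/81 - (u - 1)^2/9 + 2*(u - 1)/3 + 1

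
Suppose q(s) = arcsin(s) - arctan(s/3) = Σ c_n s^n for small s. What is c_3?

29/162

Combine the two series term by term.
q(0) = 0
q′(0) = 2/3
q′′(0) = 0
q′′′(0) = 29/27
Dividing each by k! gives the coefficients c_0, ..., c_3.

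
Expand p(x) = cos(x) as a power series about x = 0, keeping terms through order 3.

Use the known series and substitute for the argument.
p(0) = 1
p′(0) = 0
p′′(0) = -1
p′′′(0) = 0

1 - x^2/2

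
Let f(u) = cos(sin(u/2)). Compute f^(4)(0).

5/16

Substitute the inner expansion into the outer series and collect powers.
From the series, [u^4] f = 5/384; multiply by 4! = 24 to get 5/16.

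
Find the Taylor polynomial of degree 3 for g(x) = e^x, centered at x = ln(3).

(x - ln(3))^3/2 + 3*(x - ln(3))^2/2 + 3*(x - ln(3)) + 3

g(ln(3)) = 3
g′(ln(3)) = 3
g′′(ln(3)) = 3
g′′′(ln(3)) = 3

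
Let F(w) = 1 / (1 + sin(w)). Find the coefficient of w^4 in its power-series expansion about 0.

2/3

Write 1/(1+u) = 1 - u + u^2 - u^3 + ... and substitute the series for u.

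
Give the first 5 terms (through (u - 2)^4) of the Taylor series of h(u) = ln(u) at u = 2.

-(u - 2)^4/64 + (u - 2)^3/24 - (u - 2)^2/8 + (u - 2)/2 + ln(2)

h(2) = ln(2)
h′(2) = 1/2
h′′(2) = -1/4
h′′′(2) = 1/4
h^(4)(2) = -3/8
Then c_k = h^(k)(2)/k! gives each Taylor coefficient.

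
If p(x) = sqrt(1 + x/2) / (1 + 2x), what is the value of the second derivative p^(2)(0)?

Take the Cauchy product of the two expansions.
From the series, [x^2] p = 111/32; multiply by 2! = 2 to get 111/16.

111/16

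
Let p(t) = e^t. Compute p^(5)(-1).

e^(-1)

The coefficient of (t + 1)^5 in the expansion is e^(-1)/120, so p^(5)(-1) = 5! * (e^(-1)/120) = e^(-1).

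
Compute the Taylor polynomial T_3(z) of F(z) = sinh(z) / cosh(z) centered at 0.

Write the quotient as an unknown series and match coefficients against numerator = denominator · series.

-z^3/3 + z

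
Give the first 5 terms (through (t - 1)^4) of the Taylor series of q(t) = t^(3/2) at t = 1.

3*(t - 1)^4/128 - (t - 1)^3/16 + 3*(t - 1)^2/8 + 3*(t - 1)/2 + 1

[(t - 1)^0] = 1;  [(t - 1)^1] = 3/2;  [(t - 1)^2] = 3/8;  [(t - 1)^3] = -1/16;  [(t - 1)^4] = 3/128.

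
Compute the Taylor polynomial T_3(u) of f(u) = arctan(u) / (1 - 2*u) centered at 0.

Expand 1/(denominator) as a geometric series and multiply by the numerator's series.
[u^0] = 0;  [u^1] = 1;  [u^2] = 2;  [u^3] = 11/3.

11*u^3/3 + 2*u^2 + u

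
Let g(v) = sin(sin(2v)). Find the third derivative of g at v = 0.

-16

Plug the Maclaurin series of the inner function into that of the outer and collect terms.
The coefficient of v^3 in the expansion is -8/3, so g′′′(0) = 3! * (-8/3) = -16.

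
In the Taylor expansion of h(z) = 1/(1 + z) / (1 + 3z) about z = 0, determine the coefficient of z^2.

13

Write out both Maclaurin series and multiply, keeping only the needed powers.
[z^0] = 1;  [z^1] = -4;  [z^2] = 13.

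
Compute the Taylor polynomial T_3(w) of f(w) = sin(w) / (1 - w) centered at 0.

5*w^3/6 + w^2 + w

Expand 1/(denominator) as a geometric series and multiply by the numerator's series.
[w^0] = 0;  [w^1] = 1;  [w^2] = 1;  [w^3] = 5/6.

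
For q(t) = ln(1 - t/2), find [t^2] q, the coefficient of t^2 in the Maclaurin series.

c_2 = q′′(0)/2! = -1/8.

-1/8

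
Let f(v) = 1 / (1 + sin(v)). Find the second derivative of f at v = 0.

Write 1/(1+u) = 1 - u + u^2 - u^3 + ... and substitute the series for u.
From the series, [v^2] f = 1; multiply by 2! = 2 to get 2.

2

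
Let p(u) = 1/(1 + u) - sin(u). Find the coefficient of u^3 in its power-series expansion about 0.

-5/6

Add the two expansions coefficient-wise.
[u^0] = 1;  [u^1] = -2;  [u^2] = 1;  [u^3] = -5/6.
So c_3 = p′′′(0)/3! = -5/6.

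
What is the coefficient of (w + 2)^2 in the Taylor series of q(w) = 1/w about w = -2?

Compute the successive derivatives at the expansion point and divide by k!.
q(-2) = -1/2
q′(-2) = -1/4
q′′(-2) = -1/4

-1/8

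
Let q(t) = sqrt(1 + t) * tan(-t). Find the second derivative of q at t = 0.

Expand each factor separately, then convolve coefficients.
The coefficient of t^2 in the expansion is -1/2, so q′′(0) = 2! * (-1/2) = -1.

-1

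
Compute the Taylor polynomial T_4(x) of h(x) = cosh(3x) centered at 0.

h(0) = 1
h′(0) = 0
h′′(0) = 9
h′′′(0) = 0
h^(4)(0) = 81

27*x^4/8 + 9*x^2/2 + 1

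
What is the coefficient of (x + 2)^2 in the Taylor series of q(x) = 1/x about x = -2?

-1/8

Compute the successive derivatives at the expansion point and divide by k!.
q(-2) = -1/2
q′(-2) = -1/4
q′′(-2) = -1/4
Dividing each by k! gives the coefficients c_0, ..., c_2.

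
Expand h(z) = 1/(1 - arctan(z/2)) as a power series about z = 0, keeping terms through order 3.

Compose series: expand the inner function first, then feed it into the outer expansion.
[z^0] = 1;  [z^1] = 1/2;  [z^2] = 1/4;  [z^3] = 1/12.

z^3/12 + z^2/4 + z/2 + 1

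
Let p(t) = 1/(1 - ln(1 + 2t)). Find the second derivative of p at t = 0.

4

Let u equal the inner series; expand the outer function in u and truncate.
The coefficient of t^2 in the expansion is 2, so p′′(0) = 2! * (2) = 4.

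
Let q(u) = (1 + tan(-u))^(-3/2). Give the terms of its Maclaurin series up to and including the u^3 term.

Compose series: expand the inner function first, then feed it into the outer expansion.
[u^0] = 1;  [u^1] = 3/2;  [u^2] = 15/8;  [u^3] = 43/16.

43*u^3/16 + 15*u^2/8 + 3*u/2 + 1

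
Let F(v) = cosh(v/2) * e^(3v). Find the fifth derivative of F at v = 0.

4983/16

Multiply the two series term by term and collect like powers.
From the series, [v^5] F = 1661/640; multiply by 5! = 120 to get 4983/16.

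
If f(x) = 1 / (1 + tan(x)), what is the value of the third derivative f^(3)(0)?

-8

Use the geometric series for the reciprocal, then substitute.
The coefficient of x^3 in the expansion is -4/3, so f′′′(0) = 3! * (-4/3) = -8.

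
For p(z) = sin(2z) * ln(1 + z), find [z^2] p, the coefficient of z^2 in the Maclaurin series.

Expand each factor separately, then convolve coefficients.
p(0) = 0
p′(0) = 0
p′′(0) = 4
So c_2 = p′′(0)/2! = 2.

2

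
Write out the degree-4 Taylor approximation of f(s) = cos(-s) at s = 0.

[s^0] = 1;  [s^1] = 0;  [s^2] = -1/2;  [s^3] = 0;  [s^4] = 1/24.

s^4/24 - s^2/2 + 1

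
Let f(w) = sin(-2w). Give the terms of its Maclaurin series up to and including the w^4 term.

4*w^3/3 - 2*w

[w^0] = 0;  [w^1] = -2;  [w^2] = 0;  [w^3] = 4/3;  [w^4] = 0.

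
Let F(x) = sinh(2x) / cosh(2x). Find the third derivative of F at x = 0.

-16

Write the quotient as an unknown series and match coefficients against numerator = denominator · series.
The coefficient of x^3 in the expansion is -8/3, so F′′′(0) = 3! * (-8/3) = -16.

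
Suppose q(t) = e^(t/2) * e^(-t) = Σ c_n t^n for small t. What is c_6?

1/46080

Multiply the two series term by term and collect like powers.
[t^0] = 1;  [t^1] = -1/2;  [t^2] = 1/8;  [t^3] = -1/48;  [t^4] = 1/384;  [t^5] = -1/3840;  [t^6] = 1/46080.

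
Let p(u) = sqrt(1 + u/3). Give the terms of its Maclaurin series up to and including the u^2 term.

[u^0] = 1;  [u^1] = 1/6;  [u^2] = -1/72.

-u^2/72 + u/6 + 1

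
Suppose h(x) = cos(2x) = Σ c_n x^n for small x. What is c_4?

2/3

[x^0] = 1;  [x^1] = 0;  [x^2] = -2;  [x^3] = 0;  [x^4] = 2/3.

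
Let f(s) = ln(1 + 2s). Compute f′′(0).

-4

From the series, [s^2] f = -2; multiply by 2! = 2 to get -4.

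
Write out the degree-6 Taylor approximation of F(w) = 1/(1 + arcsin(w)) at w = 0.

Let u equal the inner series; expand the outer function in u and truncate.
[w^0] = 1;  [w^1] = -1;  [w^2] = 1;  [w^3] = -7/6;  [w^4] = 4/3;  [w^5] = -63/40;  [w^6] = 83/45.

83*w^6/45 - 63*w^5/40 + 4*w^4/3 - 7*w^3/6 + w^2 - w + 1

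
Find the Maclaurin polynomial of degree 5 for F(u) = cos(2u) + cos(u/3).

Expand each term separately and add.
F(0) = 2
F′(0) = 0
F′′(0) = -37/9
F′′′(0) = 0
F^(4)(0) = 1297/81
F^(5)(0) = 0

1297*u^4/1944 - 37*u^2/18 + 2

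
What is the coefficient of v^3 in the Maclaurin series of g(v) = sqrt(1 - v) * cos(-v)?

3/16

Multiply the two series term by term and collect like powers.
g(0) = 1
g′(0) = -1/2
g′′(0) = -5/4
g′′′(0) = 9/8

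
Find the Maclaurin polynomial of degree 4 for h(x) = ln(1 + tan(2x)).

-28*x^4/3 + 16*x^3/3 - 2*x^2 + 2*x

Compose series: expand the inner function first, then feed it into the outer expansion.
h(0) = 0
h′(0) = 2
h′′(0) = -4
h′′′(0) = 32
h^(4)(0) = -224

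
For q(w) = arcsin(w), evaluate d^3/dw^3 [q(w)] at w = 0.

The coefficient of w^3 in the expansion is 1/6, so q′′′(0) = 3! * (1/6) = 1.

1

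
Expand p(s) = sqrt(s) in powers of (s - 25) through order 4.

[(s - 25)^0] = 5;  [(s - 25)^1] = 1/10;  [(s - 25)^2] = -1/1000;  [(s - 25)^3] = 1/50000;  [(s - 25)^4] = -1/2000000.

-(s - 25)^4/2000000 + (s - 25)^3/50000 - (s - 25)^2/1000 + (s - 25)/10 + 5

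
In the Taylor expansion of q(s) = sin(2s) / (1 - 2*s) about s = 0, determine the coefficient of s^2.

Expand 1/(denominator) as a geometric series and multiply by the numerator's series.
q(0) = 0
q′(0) = 2
q′′(0) = 8
So c_2 = q′′(0)/2! = 4.

4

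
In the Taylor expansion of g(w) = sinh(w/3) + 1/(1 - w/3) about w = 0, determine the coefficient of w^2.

Add the two expansions coefficient-wise.
g(0) = 1
g′(0) = 2/3
g′′(0) = 2/9
So c_2 = g′′(0)/2! = 1/9.

1/9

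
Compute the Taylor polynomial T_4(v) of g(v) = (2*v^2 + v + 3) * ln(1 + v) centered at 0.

-17*v^4/12 + 5*v^3/2 - v^2/2 + 3*v

Shift and add copies of the series according to the polynomial's terms.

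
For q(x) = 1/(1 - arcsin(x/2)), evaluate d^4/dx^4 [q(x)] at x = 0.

2

Substitute the inner expansion into the outer series and collect powers.
The coefficient of x^4 in the expansion is 1/12, so q^(4)(0) = 4! * (1/12) = 2.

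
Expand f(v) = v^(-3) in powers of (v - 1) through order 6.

28*(v - 1)^6 - 21*(v - 1)^5 + 15*(v - 1)^4 - 10*(v - 1)^3 + 6*(v - 1)^2 - 3*(v - 1) + 1

Use the known series and substitute for the argument.
f(1) = 1
f′(1) = -3
f′′(1) = 12
f′′′(1) = -60
f^(4)(1) = 360
f^(5)(1) = -2520
f^(6)(1) = 20160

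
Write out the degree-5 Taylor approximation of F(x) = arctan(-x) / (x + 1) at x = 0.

Multiply the numerator's expansion by the denominator's geometric series.

-13*x^5/15 + 2*x^4/3 - 2*x^3/3 + x^2 - x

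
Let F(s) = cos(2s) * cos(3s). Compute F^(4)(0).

313

Take the Cauchy product of the two expansions.
The coefficient of s^4 in the expansion is 313/24, so F^(4)(0) = 4! * (313/24) = 313.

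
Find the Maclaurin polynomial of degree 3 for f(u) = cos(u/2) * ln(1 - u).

-5*u^3/24 - u^2/2 - u

Expand each factor separately, then convolve coefficients.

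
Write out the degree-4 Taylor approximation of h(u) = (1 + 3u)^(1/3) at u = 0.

-10*u^4/3 + 5*u^3/3 - u^2 + u + 1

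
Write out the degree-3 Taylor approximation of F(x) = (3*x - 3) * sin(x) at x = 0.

Shift and add copies of the series according to the polynomial's terms.
F(0) = 0
F′(0) = -3
F′′(0) = 6
F′′′(0) = 3

x^3/2 + 3*x^2 - 3*x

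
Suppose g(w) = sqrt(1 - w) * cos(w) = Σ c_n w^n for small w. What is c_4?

Write out both Maclaurin series and multiply, keeping only the needed powers.

25/384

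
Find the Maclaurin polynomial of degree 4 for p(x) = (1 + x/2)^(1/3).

p(0) = 1
p′(0) = 1/6
p′′(0) = -1/18
p′′′(0) = 5/108
p^(4)(0) = -5/81

-5*x^4/1944 + 5*x^3/648 - x^2/36 + x/6 + 1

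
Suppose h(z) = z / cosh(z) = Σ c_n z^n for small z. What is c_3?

Invert the denominator's series and multiply.

-1/2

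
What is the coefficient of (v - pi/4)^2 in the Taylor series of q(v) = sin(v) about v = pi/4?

Differentiate repeatedly and evaluate at the center.
q(pi/4) = sqrt(2)/2
q′(pi/4) = sqrt(2)/2
q′′(pi/4) = -sqrt(2)/2

-sqrt(2)/4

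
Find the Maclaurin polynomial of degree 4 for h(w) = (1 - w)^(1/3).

h(0) = 1
h′(0) = -1/3
h′′(0) = -2/9
h′′′(0) = -10/27
h^(4)(0) = -80/81

-10*w^4/243 - 5*w^3/81 - w^2/9 - w/3 + 1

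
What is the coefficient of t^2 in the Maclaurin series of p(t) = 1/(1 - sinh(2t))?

Substitute the inner expansion into the outer series and collect powers.
p(0) = 1
p′(0) = 2
p′′(0) = 8
The Taylor polynomial is Σ p^(k)(0)/k! · t^k.

4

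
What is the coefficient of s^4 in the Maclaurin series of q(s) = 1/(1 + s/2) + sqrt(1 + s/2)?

123/2048

Expand each term separately and add.
[s^0] = 2;  [s^1] = -1/4;  [s^2] = 7/32;  [s^3] = -15/128;  [s^4] = 123/2048.
So c_4 = q^(4)(0)/4! = 123/2048.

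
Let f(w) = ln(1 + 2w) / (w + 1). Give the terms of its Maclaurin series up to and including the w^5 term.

Use 1/(1 - r) = Σ r^k on the denominator, then take the Cauchy product.
[w^0] = 0;  [w^1] = 2;  [w^2] = -4;  [w^3] = 20/3;  [w^4] = -32/3;  [w^5] = 256/15.

256*w^5/15 - 32*w^4/3 + 20*w^3/3 - 4*w^2 + 2*w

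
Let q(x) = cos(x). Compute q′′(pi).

Use the known series and substitute for the argument.
The coefficient of (x - pi)^2 in the expansion is 1/2, so q′′(pi) = 2! * (1/2) = 1.

1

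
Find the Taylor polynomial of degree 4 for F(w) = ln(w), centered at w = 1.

-(w - 1)^4/4 + (w - 1)^3/3 - (w - 1)^2/2 + (w - 1)

[(w - 1)^0] = 0;  [(w - 1)^1] = 1;  [(w - 1)^2] = -1/2;  [(w - 1)^3] = 1/3;  [(w - 1)^4] = -1/4.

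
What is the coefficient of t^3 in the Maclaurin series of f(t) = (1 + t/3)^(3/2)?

-1/432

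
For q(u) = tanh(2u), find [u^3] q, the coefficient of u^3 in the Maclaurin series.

c_3 = q′′′(0)/3! = -8/3.

-8/3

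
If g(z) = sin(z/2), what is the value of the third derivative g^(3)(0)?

The coefficient of z^3 in the expansion is -1/48, so g′′′(0) = 3! * (-1/48) = -1/8.

-1/8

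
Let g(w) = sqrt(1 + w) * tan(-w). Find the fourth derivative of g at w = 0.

-11/2

Multiply the two series term by term and collect like powers.
The coefficient of w^4 in the expansion is -11/48, so g^(4)(0) = 4! * (-11/48) = -11/2.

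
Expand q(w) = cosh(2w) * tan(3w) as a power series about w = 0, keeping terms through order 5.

Multiply the two series term by term and collect like powers.
q(0) = 0
q′(0) = 3
q′′(0) = 0
q′′′(0) = 90
q^(4)(0) = 0
q^(5)(0) = 6288
Dividing each by k! gives the coefficients c_0, ..., c_5.

262*w^5/5 + 15*w^3 + 3*w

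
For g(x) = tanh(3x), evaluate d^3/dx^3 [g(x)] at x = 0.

-54

From the series, [x^3] g = -9; multiply by 3! = 6 to get -54.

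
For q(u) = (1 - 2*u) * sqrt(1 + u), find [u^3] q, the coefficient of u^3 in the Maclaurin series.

Distribute the polynomial across the series and collect like powers.

5/16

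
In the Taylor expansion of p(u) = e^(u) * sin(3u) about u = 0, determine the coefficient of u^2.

3

Take the Cauchy product of the two expansions.
p(0) = 0
p′(0) = 3
p′′(0) = 6
So c_2 = p′′(0)/2! = 3.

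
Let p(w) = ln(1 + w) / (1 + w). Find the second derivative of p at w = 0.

Take the Cauchy product of the two expansions.
The coefficient of w^2 in the expansion is -3/2, so p′′(0) = 2! * (-3/2) = -3.

-3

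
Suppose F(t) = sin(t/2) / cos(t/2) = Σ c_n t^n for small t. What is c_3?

Write the quotient as an unknown series and match coefficients against numerator = denominator · series.
F(0) = 0
F′(0) = 1/2
F′′(0) = 0
F′′′(0) = 1/4

1/24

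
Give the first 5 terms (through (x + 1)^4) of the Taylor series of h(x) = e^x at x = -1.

(x + 1)^4*e^(-1)/24 + (x + 1)^3*e^(-1)/6 + (x + 1)^2*e^(-1)/2 + (x + 1)*e^(-1) + e^(-1)

Use the known series and substitute for the argument.
h(-1) = e^(-1)
h′(-1) = e^(-1)
h′′(-1) = e^(-1)
h′′′(-1) = e^(-1)
h^(4)(-1) = e^(-1)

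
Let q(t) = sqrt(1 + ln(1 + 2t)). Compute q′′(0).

-3

Let u equal the inner series; expand the outer function in u and truncate.
From the series, [t^2] q = -3/2; multiply by 2! = 2 to get -3.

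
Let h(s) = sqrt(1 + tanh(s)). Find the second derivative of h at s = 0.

Let u equal the inner series; expand the outer function in u and truncate.
The coefficient of s^2 in the expansion is -1/8, so h′′(0) = 2! * (-1/8) = -1/4.

-1/4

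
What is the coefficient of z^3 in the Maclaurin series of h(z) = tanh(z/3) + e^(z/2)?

11/1296

Combine the two series term by term.
[z^0] = 1;  [z^1] = 5/6;  [z^2] = 1/8;  [z^3] = 11/1296.
So c_3 = h′′′(0)/3! = 11/1296.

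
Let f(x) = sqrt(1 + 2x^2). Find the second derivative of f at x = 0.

Differentiate repeatedly and evaluate at the center.
The coefficient of x^2 in the expansion is 1, so f′′(0) = 2! * (1) = 2.

2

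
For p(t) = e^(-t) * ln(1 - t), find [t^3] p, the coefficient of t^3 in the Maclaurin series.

Multiply the two series term by term and collect like powers.
So c_3 = p′′′(0)/3! = -1/3.

-1/3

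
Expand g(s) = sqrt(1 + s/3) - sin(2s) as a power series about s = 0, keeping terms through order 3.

577*s^3/432 - s^2/72 - 11*s/6 + 1

Add the two expansions coefficient-wise.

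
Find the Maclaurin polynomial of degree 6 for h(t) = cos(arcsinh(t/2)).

Substitute the inner expansion into the outer series and collect powers.
[t^0] = 1;  [t^1] = 0;  [t^2] = -1/8;  [t^3] = 0;  [t^4] = 5/384;  [t^5] = 0;  [t^6] = -17/9216.

-17*t^6/9216 + 5*t^4/384 - t^2/8 + 1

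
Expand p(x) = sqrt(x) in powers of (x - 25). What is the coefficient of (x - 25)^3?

[(x - 25)^0] = 5;  [(x - 25)^1] = 1/10;  [(x - 25)^2] = -1/1000;  [(x - 25)^3] = 1/50000.
So c_3 = p′′′(25)/3! = 1/50000.

1/50000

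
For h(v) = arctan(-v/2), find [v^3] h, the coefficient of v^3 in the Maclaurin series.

1/24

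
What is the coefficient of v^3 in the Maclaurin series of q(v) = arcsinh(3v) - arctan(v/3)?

Combine the two series term by term.
[v^0] = 0;  [v^1] = 8/3;  [v^2] = 0;  [v^3] = -727/162.
So c_3 = q′′′(0)/3! = -727/162.

-727/162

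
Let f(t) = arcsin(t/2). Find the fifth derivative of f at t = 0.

From the series, [t^5] f = 3/1280; multiply by 5! = 120 to get 9/32.

9/32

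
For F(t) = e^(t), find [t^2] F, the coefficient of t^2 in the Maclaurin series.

F(0) = 1
F′(0) = 1
F′′(0) = 1
Dividing each by k! gives the coefficients c_0, ..., c_2.

1/2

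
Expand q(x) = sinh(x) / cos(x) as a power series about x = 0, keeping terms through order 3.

2*x^3/3 + x

Divide the numerator series by the denominator series (power-series long division).
[x^0] = 0;  [x^1] = 1;  [x^2] = 0;  [x^3] = 2/3.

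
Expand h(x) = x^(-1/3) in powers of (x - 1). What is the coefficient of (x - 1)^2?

2/9

Differentiate repeatedly and evaluate at the center.
h(1) = 1
h′(1) = -1/3
h′′(1) = 4/9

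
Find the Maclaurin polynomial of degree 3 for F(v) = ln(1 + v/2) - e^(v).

Expand each term separately and add.

-v^3/8 - 5*v^2/8 - v/2 - 1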